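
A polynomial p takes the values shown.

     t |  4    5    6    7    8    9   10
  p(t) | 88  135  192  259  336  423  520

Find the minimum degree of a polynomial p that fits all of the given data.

Forward differences of the values at t = 4, 5, 6, 7, 8, 9, 10:
  p  : 88  135  192  259  336  423  520
  Δ  : 47  57  67  77  87  97
  Δ^2: 10  10  10  10  10
  Δ^3: 0  0  0  0
  Δ^4: 0  0  0
  Δ^5: 0  0
  Δ^6: 0
The second differences are constant (10) and nonzero, while all higher differences vanish, so the minimal degree is 2.

2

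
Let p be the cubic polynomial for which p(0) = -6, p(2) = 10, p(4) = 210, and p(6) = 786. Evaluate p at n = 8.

Using the Lagrange interpolation formula with nodes 0, 2, 4, 6:
  L_0(n) = (n - 2)(n - 4)(n - 6) / -48
  L_1(n) = n(n - 4)(n - 6) / 16
  L_2(n) = n(n - 2)(n - 6) / -16
  L_3(n) = n(n - 2)(n - 4) / 48
Then p(n) = -6·L_0(n) + 10·L_1(n) + 210·L_2(n) + 786·L_3(n).
Expanding and collecting terms gives p(n) = 4n^3 - n^2 - 6n - 6.
Evaluating at n = 8: p(8) = 1930.

1930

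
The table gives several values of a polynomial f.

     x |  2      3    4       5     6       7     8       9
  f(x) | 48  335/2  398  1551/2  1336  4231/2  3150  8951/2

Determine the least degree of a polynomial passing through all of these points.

Forward differences of the values at x = 2, 3, 4, 5, 6, 7, 8, 9:
  f  : 48  335/2  398  1551/2  1336  4231/2  3150  8951/2
  Δ  : 239/2  461/2  755/2  1121/2  1559/2  2069/2  2651/2
  Δ^2: 111  147  183  219  255  291
  Δ^3: 36  36  36  36  36
  Δ^4: 0  0  0  0
  Δ^5: 0  0  0
  Δ^6: 0  0
  Δ^7: 0
The third differences are constant (36) and nonzero, while all higher differences vanish, so the minimal degree is 3.

3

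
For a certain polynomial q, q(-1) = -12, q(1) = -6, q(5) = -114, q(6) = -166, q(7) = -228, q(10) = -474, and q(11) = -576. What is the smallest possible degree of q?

2

Divided differences on the nodes -1, 1, 5, 6, 7, 10, 11:
  order 0: -12  -6  -114  -166  -228  -474  -576
  order 1: 3  -27  -52  -62  -82  -102
  order 2: -5  -5  -5  -5  -5
  order 3: 0  0  0  0
  order 4: 0  0  0
  order 5: 0  0
  order 6: 0
The order-2 divided differences are all -5 (nonzero) and every higher order vanishes, so the data lies on a polynomial of degree exactly 2.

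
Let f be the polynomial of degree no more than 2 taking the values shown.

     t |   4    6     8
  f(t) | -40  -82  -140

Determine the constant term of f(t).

Write f(t) = at^2 + bt + c. Substituting each data point gives a linear system:
  16a + 4b + c = -40
  36a + 6b + c = -82
  64a + 8b + c = -140
Solving the system yields a = -2, b = -1, c = -4.
So f(t) = -2t^2 - t - 4.
The constant term is -4.

-4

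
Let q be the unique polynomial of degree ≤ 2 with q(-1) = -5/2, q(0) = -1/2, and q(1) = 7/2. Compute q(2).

19/2

Using the Lagrange interpolation formula with nodes -1, 0, 1:
  L_0(x) = x(x - 1) / 2
  L_1(x) = (x + 1)(x - 1) / -1
  L_2(x) = (x + 1)x / 2
Then q(x) = -5/2·L_0(x) - 1/2·L_1(x) + 7/2·L_2(x).
Expanding and collecting terms gives q(x) = x^2 + 3x - 1/2.
Evaluating at x = 2: q(2) = 19/2.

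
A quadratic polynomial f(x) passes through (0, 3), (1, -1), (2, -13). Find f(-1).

-1

Using the Lagrange interpolation formula with nodes 0, 1, 2:
  L_0(x) = (x - 1)(x - 2) / 2
  L_1(x) = x(x - 2) / -1
  L_2(x) = x(x - 1) / 2
Then f(x) = 3·L_0(x) - 1·L_1(x) - 13·L_2(x).
Expanding and collecting terms gives f(x) = -4x^2 + 3.
Evaluating at x = -1: f(-1) = -1.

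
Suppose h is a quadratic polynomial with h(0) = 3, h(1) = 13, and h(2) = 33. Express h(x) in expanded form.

h(x) = 5x^2 + 5x + 3

Write h(x) = ax^2 + bx + c. Substituting each data point gives a linear system:
  c = 3
  a + b + c = 13
  4a + 2b + c = 33
Solving the system yields a = 5, b = 5, c = 3.
So h(x) = 5x^2 + 5x + 3.
Check: h(0) = 3. ✓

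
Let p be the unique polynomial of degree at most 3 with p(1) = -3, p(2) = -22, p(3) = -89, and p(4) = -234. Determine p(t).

Write p(t) = at^3 + bt^2 + ct + d. Substituting each data point gives a linear system:
  a + b + c + d = -3
  8a + 4b + 2c + d = -22
  27a + 9b + 3c + d = -89
  64a + 16b + 4c + d = -234
Solving the system yields a = -5, b = 6, c = -2, d = -2.
So p(t) = -5t^3 + 6t^2 - 2t - 2.
Check: p(4) = -234. ✓

p(t) = -5t^3 + 6t^2 - 2t - 2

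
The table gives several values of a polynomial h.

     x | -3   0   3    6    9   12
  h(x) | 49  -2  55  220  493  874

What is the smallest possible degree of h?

Forward differences of the values at x = -3, 0, 3, 6, 9, 12:
  h  : 49  -2  55  220  493  874
  Δ  : -51  57  165  273  381
  Δ^2: 108  108  108  108
  Δ^3: 0  0  0
  Δ^4: 0  0
  Δ^5: 0
The second differences are constant (108) and nonzero, while all higher differences vanish, so the minimal degree is 2.

2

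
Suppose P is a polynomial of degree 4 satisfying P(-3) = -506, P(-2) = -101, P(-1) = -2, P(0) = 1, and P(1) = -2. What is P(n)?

P(n) = -5n^4 + 5n^3 + 2n^2 - 5n + 1

Using the Lagrange interpolation formula with nodes -3, -2, -1, 0, 1:
  L_0(n) = (n + 2)(n + 1)n(n - 1) / 24
  L_1(n) = (n + 3)(n + 1)n(n - 1) / -6
  L_2(n) = (n + 3)(n + 2)n(n - 1) / 4
  L_3(n) = (n + 3)(n + 2)(n + 1)(n - 1) / -6
  L_4(n) = (n + 3)(n + 2)(n + 1)n / 24
Then P(n) = -506·L_0(n) - 101·L_1(n) - 2·L_2(n) + 1·L_3(n) - 2·L_4(n).
Expanding and collecting terms gives P(n) = -5n⁴ + 5n³ + 2n² - 5n + 1.
Check: P(0) = 1. ✓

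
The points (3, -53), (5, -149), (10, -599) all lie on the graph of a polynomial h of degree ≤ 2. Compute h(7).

-293

Write h(n) = an^2 + bn + c. Substituting each data point gives a linear system:
  9a + 3b + c = -53
  25a + 5b + c = -149
  100a + 10b + c = -599
Solving the system yields a = -6, b = 0, c = 1.
So h(n) = -6n² + 1.
Then h(7) = -293.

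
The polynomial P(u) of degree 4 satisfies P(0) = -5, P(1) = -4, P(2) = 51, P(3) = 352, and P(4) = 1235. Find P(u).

P(u) = 6u^4 - 4u^3 - 3u^2 + 2u - 5

Write P(u) = au^4 + bu^3 + cu^2 + du + e. Substituting each data point gives a linear system:
  e = -5
  a + b + c + d + e = -4
  16a + 8b + 4c + 2d + e = 51
  81a + 27b + 9c + 3d + e = 352
  256a + 64b + 16c + 4d + e = 1235
Solving the system yields a = 6, b = -4, c = -3, d = 2, e = -5.
So P(u) = 6u^4 - 4u^3 - 3u^2 + 2u - 5.
Check: P(2) = 51. ✓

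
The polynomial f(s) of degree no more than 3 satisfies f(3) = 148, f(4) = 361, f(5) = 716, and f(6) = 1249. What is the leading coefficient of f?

Write f(s) = as^3 + bs^2 + cs + d. Substituting each data point gives a linear system:
  27a + 9b + 3c + d = 148
  64a + 16b + 4c + d = 361
  125a + 25b + 5c + d = 716
  216a + 36b + 6c + d = 1249
Solving the system yields a = 6, b = -1, c = -2, d = 1.
So f(s) = 6s³ - s² - 2s + 1.
The leading coefficient is 6.

6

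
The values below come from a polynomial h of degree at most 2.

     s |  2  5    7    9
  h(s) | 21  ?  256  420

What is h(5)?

132

The 3 known points determine the degree-2 polynomial uniquely.
Write h(s) = as^2 + bs + c. Substituting each data point gives a linear system:
  4a + 2b + c = 21
  49a + 7b + c = 256
  81a + 9b + c = 420
Solving the system yields a = 5, b = 2, c = -3.
So h(s) = 5s^2 + 2s - 3.
Then h(5) = 132.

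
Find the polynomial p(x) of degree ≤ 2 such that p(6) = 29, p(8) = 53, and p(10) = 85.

Using the Lagrange interpolation formula with nodes 6, 8, 10:
  L_0(x) = (x - 8)(x - 10) / 8
  L_1(x) = (x - 6)(x - 10) / -4
  L_2(x) = (x - 6)(x - 8) / 8
Then p(x) = 29·L_0(x) + 53·L_1(x) + 85·L_2(x).
Expanding and collecting terms gives p(x) = x^2 - 2x + 5.
Check: p(6) = 29. ✓

p(x) = x^2 - 2x + 5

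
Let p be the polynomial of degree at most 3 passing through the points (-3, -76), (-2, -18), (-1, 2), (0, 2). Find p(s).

p(s) = 3s^3 - s^2 - 4s + 2

Write p(s) = as^3 + bs^2 + cs + d. Substituting each data point gives a linear system:
  -27a + 9b - 3c + d = -76
  -8a + 4b - 2c + d = -18
  -a + b - c + d = 2
  d = 2
Solving the system yields a = 3, b = -1, c = -4, d = 2.
So p(s) = 3s^3 - s^2 - 4s + 2.
Check: p(-3) = -76. ✓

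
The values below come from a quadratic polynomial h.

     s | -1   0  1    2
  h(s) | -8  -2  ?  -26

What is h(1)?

-8

The 3 known points determine the degree-2 polynomial uniquely.
Write h(s) = as^2 + bs + c. Substituting each data point gives a linear system:
  a - b + c = -8
  c = -2
  4a + 2b + c = -26
Solving the system yields a = -6, b = 0, c = -2.
So h(s) = -6s^2 - 2.
Then h(1) = -8.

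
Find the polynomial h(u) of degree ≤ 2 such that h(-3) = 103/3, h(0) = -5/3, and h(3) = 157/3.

Write h(u) = au^2 + bu + c. Substituting each data point gives a linear system:
  9a - 3b + c = 103/3
  c = -5/3
  9a + 3b + c = 157/3
Solving the system yields a = 5, b = 3, c = -5/3.
So h(u) = 5u^2 + 3u - 5/3.
Check: h(3) = 157/3. ✓

h(u) = 5u^2 + 3u - 5/3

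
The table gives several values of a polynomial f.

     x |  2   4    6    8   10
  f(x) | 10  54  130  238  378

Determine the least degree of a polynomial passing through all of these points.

Forward differences of the values at x = 2, 4, 6, 8, 10:
  f  : 10  54  130  238  378
  Δ  : 44  76  108  140
  Δ^2: 32  32  32
  Δ^3: 0  0
  Δ^4: 0
The second differences are constant (32) and nonzero, while all higher differences vanish, so the minimal degree is 2.

2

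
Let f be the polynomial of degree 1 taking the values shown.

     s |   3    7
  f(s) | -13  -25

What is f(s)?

f(s) = -3s - 4

Using the Lagrange interpolation formula with nodes 3, 7:
  L_0(s) = (s - 7) / -4
  L_1(s) = (s - 3) / 4
Then f(s) = -13·L_0(s) - 25·L_1(s).
Expanding and collecting terms gives f(s) = -3s - 4.
Check: f(7) = -25. ✓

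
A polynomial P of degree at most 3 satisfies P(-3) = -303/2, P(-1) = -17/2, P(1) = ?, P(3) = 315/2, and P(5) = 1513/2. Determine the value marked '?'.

-3/2

On equispaced nodes a degree-3 polynomial has vanishing fourth forward difference, so
  P(-3) - 4·P(-1) + 6·P(1) - 4·P(3) + P(5) = 0.
Substituting the known values and solving for P(1):
  6·P(1) = -9
  P(1) = -3/2.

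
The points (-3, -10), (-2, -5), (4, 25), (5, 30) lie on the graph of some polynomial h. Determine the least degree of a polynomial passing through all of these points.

1

Divided differences on the nodes -3, -2, 4, 5:
  order 0: -10  -5  25  30
  order 1: 5  5  5
  order 2: 0  0
  order 3: 0
The order-1 divided differences are all 5 (nonzero) and every higher order vanishes, so the data lies on a polynomial of degree exactly 1.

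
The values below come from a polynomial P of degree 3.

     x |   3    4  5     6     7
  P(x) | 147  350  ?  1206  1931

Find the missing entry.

On equispaced nodes a degree-3 polynomial has vanishing fourth forward difference, so
  P(3) - 4·P(4) + 6·P(5) - 4·P(6) + P(7) = 0.
Substituting the known values and solving for P(5):
  6·P(5) = 4146
  P(5) = 691.

691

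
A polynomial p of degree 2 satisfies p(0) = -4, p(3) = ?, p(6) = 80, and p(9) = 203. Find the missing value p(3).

11

The 3 known points determine the degree-2 polynomial uniquely.
Write p(t) = at^2 + bt + c. Substituting each data point gives a linear system:
  c = -4
  36a + 6b + c = 80
  81a + 9b + c = 203
Solving the system yields a = 3, b = -4, c = -4.
So p(t) = 3t^2 - 4t - 4.
Then p(3) = 11.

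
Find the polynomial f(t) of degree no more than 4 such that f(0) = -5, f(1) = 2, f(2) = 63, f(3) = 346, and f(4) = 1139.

f(t) = 5t^4 - 2t^3 - 2t^2 + 6t - 5

Write f(t) = at^4 + bt^3 + ct^2 + dt + e. Substituting each data point gives a linear system:
  e = -5
  a + b + c + d + e = 2
  16a + 8b + 4c + 2d + e = 63
  81a + 27b + 9c + 3d + e = 346
  256a + 64b + 16c + 4d + e = 1139
Solving the system yields a = 5, b = -2, c = -2, d = 6, e = -5.
So f(t) = 5t^4 - 2t^3 - 2t^2 + 6t - 5.
Check: f(4) = 1139. ✓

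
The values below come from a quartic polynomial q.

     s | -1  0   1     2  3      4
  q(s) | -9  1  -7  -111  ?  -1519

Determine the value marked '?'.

-509

On equispaced nodes a degree-4 polynomial has vanishing fifth forward difference, so
  - q(-1) + 5·q(0) - 10·q(1) + 10·q(2) - 5·q(3) + q(4) = 0.
Substituting the known values and solving for q(3):
  -5·q(3) = 2545
  q(3) = -509.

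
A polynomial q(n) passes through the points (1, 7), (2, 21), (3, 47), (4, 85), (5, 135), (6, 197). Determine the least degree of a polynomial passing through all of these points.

Forward differences of the values at n = 1, 2, 3, 4, 5, 6:
  q  : 7  21  47  85  135  197
  Δ  : 14  26  38  50  62
  Δ^2: 12  12  12  12
  Δ^3: 0  0  0
  Δ^4: 0  0
  Δ^5: 0
The second differences are constant (12) and nonzero, while all higher differences vanish, so the minimal degree is 2.

2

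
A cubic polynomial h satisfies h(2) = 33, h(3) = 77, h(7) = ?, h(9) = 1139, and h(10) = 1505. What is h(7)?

593

The 4 known points determine the degree-3 polynomial uniquely.
Write h(s) = as^3 + bs^2 + cs + d. Substituting each data point gives a linear system:
  8a + 4b + 2c + d = 33
  27a + 9b + 3c + d = 77
  729a + 81b + 9c + d = 1139
  1000a + 100b + 10c + d = 1505
Solving the system yields a = 1, b = 5, c = 0, d = 5.
So h(s) = s³ + 5s² + 5.
Then h(7) = 593.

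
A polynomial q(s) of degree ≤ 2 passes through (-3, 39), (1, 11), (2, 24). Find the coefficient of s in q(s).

Write q(s) = as^2 + bs + c. Substituting each data point gives a linear system:
  9a - 3b + c = 39
  a + b + c = 11
  4a + 2b + c = 24
Solving the system yields a = 4, b = 1, c = 6.
So q(s) = 4s² + s + 6.
The coefficient of s is 1.

1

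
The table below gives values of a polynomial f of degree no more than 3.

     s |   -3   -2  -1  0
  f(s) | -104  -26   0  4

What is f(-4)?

Using the Lagrange interpolation formula with nodes -3, -2, -1, 0:
  L_0(s) = (s + 2)(s + 1)s / -6
  L_1(s) = (s + 3)(s + 1)s / 2
  L_2(s) = (s + 3)(s + 2)s / -2
  L_3(s) = (s + 3)(s + 2)(s + 1) / 6
Then f(s) = -104·L_0(s) - 26·L_1(s) + 0·L_2(s) + 4·L_3(s).
Expanding and collecting terms gives f(s) = 5s^3 + 4s^2 + 3s + 4.
Evaluating at s = -4: f(-4) = -264.

-264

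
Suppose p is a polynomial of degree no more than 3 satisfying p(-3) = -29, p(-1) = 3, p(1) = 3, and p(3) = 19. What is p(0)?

4

Using the Lagrange interpolation formula with nodes -3, -1, 1, 3:
  L_0(n) = (n + 1)(n - 1)(n - 3) / -48
  L_1(n) = (n + 3)(n - 1)(n - 3) / 16
  L_2(n) = (n + 3)(n + 1)(n - 3) / -16
  L_3(n) = (n + 3)(n + 1)(n - 1) / 48
Then p(n) = -29·L_0(n) + 3·L_1(n) + 3·L_2(n) + 19·L_3(n).
Expanding and collecting terms gives p(n) = n³ - n² - n + 4.
Evaluating at n = 0: p(0) = 4.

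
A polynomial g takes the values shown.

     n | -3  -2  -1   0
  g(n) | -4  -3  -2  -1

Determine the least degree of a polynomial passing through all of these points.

1

Forward differences of the values at n = -3, -2, -1, 0:
  g  : -4  -3  -2  -1
  Δ  : 1  1  1
  Δ^2: 0  0
  Δ^3: 0
The first differences are constant (1) and nonzero, while all higher differences vanish, so the minimal degree is 1.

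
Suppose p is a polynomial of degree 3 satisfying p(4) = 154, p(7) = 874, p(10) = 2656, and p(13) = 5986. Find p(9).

1914

Write p(t) = at^3 + bt^2 + ct + d. Substituting each data point gives a linear system:
  64a + 16b + 4c + d = 154
  343a + 49b + 7c + d = 874
  1000a + 100b + 10c + d = 2656
  2197a + 169b + 13c + d = 5986
Solving the system yields a = 3, b = -4, c = 5, d = 6.
So p(t) = 3t³ - 4t² + 5t + 6.
Then p(9) = 1914.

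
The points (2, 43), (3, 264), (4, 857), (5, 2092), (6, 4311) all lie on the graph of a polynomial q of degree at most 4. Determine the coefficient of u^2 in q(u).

-6

Write q(u) = au^4 + bu^3 + cu^2 + du + e. Substituting each data point gives a linear system:
  16a + 8b + 4c + 2d + e = 43
  81a + 27b + 9c + 3d + e = 264
  256a + 64b + 16c + 4d + e = 857
  625a + 125b + 25c + 5d + e = 2092
  1296a + 216b + 36c + 6d + e = 4311
Solving the system yields a = 3, b = 3, c = -6, d = -1, e = -3.
So q(u) = 3u⁴ + 3u³ - 6u² - u - 3.
The coefficient of u^2 is -6.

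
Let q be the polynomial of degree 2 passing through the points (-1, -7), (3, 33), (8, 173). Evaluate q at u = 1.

Write q(u) = au^2 + bu + c. Substituting each data point gives a linear system:
  a - b + c = -7
  9a + 3b + c = 33
  64a + 8b + c = 173
Solving the system yields a = 2, b = 6, c = -3.
So q(u) = 2u^2 + 6u - 3.
Then q(1) = 5.

5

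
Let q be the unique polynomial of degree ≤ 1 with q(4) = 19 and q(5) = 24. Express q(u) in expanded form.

q(u) = 5u - 1

Write q(u) = au + b. Substituting each data point gives a linear system:
  4a + b = 19
  5a + b = 24
Solving the system yields a = 5, b = -1.
So q(u) = 5u - 1.
Check: q(4) = 19. ✓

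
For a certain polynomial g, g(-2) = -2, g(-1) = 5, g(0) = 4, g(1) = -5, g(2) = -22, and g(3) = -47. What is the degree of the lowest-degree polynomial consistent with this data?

2

Forward differences of the values at x = -2, -1, 0, 1, 2, 3:
  g  : -2  5  4  -5  -22  -47
  Δ  : 7  -1  -9  -17  -25
  Δ^2: -8  -8  -8  -8
  Δ^3: 0  0  0
  Δ^4: 0  0
  Δ^5: 0
The second differences are constant (-8) and nonzero, while all higher differences vanish, so the minimal degree is 2.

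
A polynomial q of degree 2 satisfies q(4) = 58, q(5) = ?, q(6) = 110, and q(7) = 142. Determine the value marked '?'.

82

The 3 known points determine the degree-2 polynomial uniquely.
Write q(u) = au^2 + bu + c. Substituting each data point gives a linear system:
  16a + 4b + c = 58
  36a + 6b + c = 110
  49a + 7b + c = 142
Solving the system yields a = 2, b = 6, c = 2.
So q(u) = 2u² + 6u + 2.
Then q(5) = 82.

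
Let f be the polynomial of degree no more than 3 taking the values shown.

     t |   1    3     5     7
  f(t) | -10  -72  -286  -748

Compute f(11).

-2800

Using the Lagrange interpolation formula with nodes 1, 3, 5, 7:
  L_0(t) = (t - 3)(t - 5)(t - 7) / -48
  L_1(t) = (t - 1)(t - 5)(t - 7) / 16
  L_2(t) = (t - 1)(t - 3)(t - 7) / -16
  L_3(t) = (t - 1)(t - 3)(t - 5) / 48
Then f(t) = -10·L_0(t) - 72·L_1(t) - 286·L_2(t) - 748·L_3(t).
Expanding and collecting terms gives f(t) = -2t³ - t² - t - 6.
Evaluating at t = 11: f(11) = -2800.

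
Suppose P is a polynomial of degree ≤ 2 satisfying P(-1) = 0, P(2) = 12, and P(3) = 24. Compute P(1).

4

Using the Lagrange interpolation formula with nodes -1, 2, 3:
  L_0(t) = (t - 2)(t - 3) / 12
  L_1(t) = (t + 1)(t - 3) / -3
  L_2(t) = (t + 1)(t - 2) / 4
Then P(t) = 0·L_0(t) + 12·L_1(t) + 24·L_2(t).
Expanding and collecting terms gives P(t) = 2t^2 + 2t.
Evaluating at t = 1: P(1) = 4.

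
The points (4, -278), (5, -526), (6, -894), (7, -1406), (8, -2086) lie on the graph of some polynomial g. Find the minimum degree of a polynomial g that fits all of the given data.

3

Forward differences of the values at u = 4, 5, 6, 7, 8:
  g  : -278  -526  -894  -1406  -2086
  Δ  : -248  -368  -512  -680
  Δ^2: -120  -144  -168
  Δ^3: -24  -24
  Δ^4: 0
The third differences are constant (-24) and nonzero, while all higher differences vanish, so the minimal degree is 3.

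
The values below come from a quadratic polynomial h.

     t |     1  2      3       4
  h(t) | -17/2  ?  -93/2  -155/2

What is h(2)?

On equispaced nodes a degree-2 polynomial has vanishing third forward difference, so
  - h(1) + 3·h(2) - 3·h(3) + h(4) = 0.
Substituting the known values and solving for h(2):
  3·h(2) = -141/2
  h(2) = -47/2.

-47/2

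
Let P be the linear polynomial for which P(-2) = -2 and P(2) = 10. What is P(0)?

4

Write P(n) = an + b. Substituting each data point gives a linear system:
  -2a + b = -2
  2a + b = 10
Solving the system yields a = 3, b = 4.
So P(n) = 3n + 4.
Then P(0) = 4.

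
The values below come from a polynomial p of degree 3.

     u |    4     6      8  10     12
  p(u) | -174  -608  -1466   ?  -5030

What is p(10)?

-2892

The 4 known points determine the degree-3 polynomial uniquely.
Write p(u) = au^3 + bu^2 + cu + d. Substituting each data point gives a linear system:
  64a + 16b + 4c + d = -174
  216a + 36b + 6c + d = -608
  512a + 64b + 8c + d = -1466
  1728a + 144b + 12c + d = -5030
Solving the system yields a = -3, b = 1, c = 1, d = -2.
So p(u) = -3u³ + u² + u - 2.
Then p(10) = -2892.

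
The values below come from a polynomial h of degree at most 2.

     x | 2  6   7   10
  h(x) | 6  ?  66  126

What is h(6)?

The 3 known points determine the degree-2 polynomial uniquely.
Write h(x) = ax^2 + bx + c. Substituting each data point gives a linear system:
  4a + 2b + c = 6
  49a + 7b + c = 66
  100a + 10b + c = 126
Solving the system yields a = 1, b = 3, c = -4.
So h(x) = x² + 3x - 4.
Then h(6) = 50.

50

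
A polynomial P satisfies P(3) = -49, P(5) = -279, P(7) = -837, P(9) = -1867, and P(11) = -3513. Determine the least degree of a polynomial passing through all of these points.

3

Forward differences of the values at t = 3, 5, 7, 9, 11:
  P  : -49  -279  -837  -1867  -3513
  Δ  : -230  -558  -1030  -1646
  Δ^2: -328  -472  -616
  Δ^3: -144  -144
  Δ^4: 0
The third differences are constant (-144) and nonzero, while all higher differences vanish, so the minimal degree is 3.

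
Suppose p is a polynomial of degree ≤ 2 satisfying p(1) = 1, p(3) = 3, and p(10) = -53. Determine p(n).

Write p(n) = an^2 + bn + c. Substituting each data point gives a linear system:
  a + b + c = 1
  9a + 3b + c = 3
  100a + 10b + c = -53
Solving the system yields a = -1, b = 5, c = -3.
So p(n) = -n² + 5n - 3.
Check: p(3) = 3. ✓

p(n) = -n^2 + 5n - 3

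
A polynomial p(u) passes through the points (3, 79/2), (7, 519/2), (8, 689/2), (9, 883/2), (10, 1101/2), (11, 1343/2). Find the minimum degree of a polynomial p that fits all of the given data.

2

Divided differences on the nodes 3, 7, 8, 9, 10, 11:
  order 0: 79/2  519/2  689/2  883/2  1101/2  1343/2
  order 1: 55  85  97  109  121
  order 2: 6  6  6  6
  order 3: 0  0  0
  order 4: 0  0
  order 5: 0
The order-2 divided differences are all 6 (nonzero) and every higher order vanishes, so the data lies on a polynomial of degree exactly 2.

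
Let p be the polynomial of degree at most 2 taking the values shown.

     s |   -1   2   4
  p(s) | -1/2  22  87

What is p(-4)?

67

Using the Lagrange interpolation formula with nodes -1, 2, 4:
  L_0(s) = (s - 2)(s - 4) / 15
  L_1(s) = (s + 1)(s - 4) / -6
  L_2(s) = (s + 1)(s - 2) / 10
Then p(s) = -1/2·L_0(s) + 22·L_1(s) + 87·L_2(s).
Expanding and collecting terms gives p(s) = 5s^2 + (5/2)s - 3.
Evaluating at s = -4: p(-4) = 67.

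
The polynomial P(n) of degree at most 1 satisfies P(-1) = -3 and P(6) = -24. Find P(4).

-18

Using the Lagrange interpolation formula with nodes -1, 6:
  L_0(n) = (n - 6) / -7
  L_1(n) = (n + 1) / 7
Then P(n) = -3·L_0(n) - 24·L_1(n).
Expanding and collecting terms gives P(n) = -3n - 6.
Evaluating at n = 4: P(4) = -18.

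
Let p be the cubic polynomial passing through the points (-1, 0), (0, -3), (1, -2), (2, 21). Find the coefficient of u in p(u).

Write p(u) = au^3 + bu^2 + cu + d. Substituting each data point gives a linear system:
  -a + b - c + d = 0
  d = -3
  a + b + c + d = -2
  8a + 4b + 2c + d = 21
Solving the system yields a = 3, b = 2, c = -4, d = -3.
So p(u) = 3u³ + 2u² - 4u - 3.
The coefficient of u is -4.

-4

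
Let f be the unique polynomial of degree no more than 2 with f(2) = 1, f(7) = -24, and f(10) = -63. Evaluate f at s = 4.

-3

Using the Lagrange interpolation formula with nodes 2, 7, 10:
  L_0(s) = (s - 7)(s - 10) / 40
  L_1(s) = (s - 2)(s - 10) / -15
  L_2(s) = (s - 2)(s - 7) / 24
Then f(s) = 1·L_0(s) - 24·L_1(s) - 63·L_2(s).
Expanding and collecting terms gives f(s) = -s² + 4s - 3.
Evaluating at s = 4: f(4) = -3.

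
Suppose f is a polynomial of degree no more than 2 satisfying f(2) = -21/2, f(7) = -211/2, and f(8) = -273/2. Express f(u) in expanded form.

Write f(u) = au^2 + bu + c. Substituting each data point gives a linear system:
  4a + 2b + c = -21/2
  49a + 7b + c = -211/2
  64a + 8b + c = -273/2
Solving the system yields a = -2, b = -1, c = -1/2.
So f(u) = -2u^2 - u - 1/2.
Check: f(7) = -211/2. ✓

f(u) = -2u^2 - u - 1/2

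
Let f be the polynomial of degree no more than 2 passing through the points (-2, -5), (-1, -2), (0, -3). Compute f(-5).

Forward differences of the values at x = -2, -1, 0:
  f  : -5  -2  -3
  Δ  : 3  -1
  Δ^2: -4
The second differences are constant, confirming degree 2.
Interpolating (Newton forward form) and evaluating at x = -5 gives f(-5) = -38.

-38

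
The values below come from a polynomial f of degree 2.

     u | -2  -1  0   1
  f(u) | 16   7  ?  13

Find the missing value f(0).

The 3 known points determine the degree-2 polynomial uniquely.
Write f(u) = au^2 + bu + c. Substituting each data point gives a linear system:
  4a - 2b + c = 16
  a - b + c = 7
  a + b + c = 13
Solving the system yields a = 4, b = 3, c = 6.
So f(u) = 4u^2 + 3u + 6.
Then f(0) = 6.

6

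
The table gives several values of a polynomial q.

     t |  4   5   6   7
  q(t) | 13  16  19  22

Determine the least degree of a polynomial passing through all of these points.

Forward differences of the values at t = 4, 5, 6, 7:
  q  : 13  16  19  22
  Δ  : 3  3  3
  Δ^2: 0  0
  Δ^3: 0
The first differences are constant (3) and nonzero, while all higher differences vanish, so the minimal degree is 1.

1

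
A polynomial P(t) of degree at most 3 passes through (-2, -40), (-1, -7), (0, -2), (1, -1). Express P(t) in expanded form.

Using the Lagrange interpolation formula with nodes -2, -1, 0, 1:
  L_0(t) = (t + 1)t(t - 1) / -6
  L_1(t) = (t + 2)t(t - 1) / 2
  L_2(t) = (t + 2)(t + 1)(t - 1) / -2
  L_3(t) = (t + 2)(t + 1)t / 6
Then P(t) = -40·L_0(t) - 7·L_1(t) - 2·L_2(t) - 1·L_3(t).
Expanding and collecting terms gives P(t) = 4t³ - 2t² - t - 2.
Check: P(-1) = -7. ✓

P(t) = 4t^3 - 2t^2 - t - 2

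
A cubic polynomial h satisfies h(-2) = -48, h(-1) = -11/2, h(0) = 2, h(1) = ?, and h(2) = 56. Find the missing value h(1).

On equispaced nodes a degree-3 polynomial has vanishing fourth forward difference, so
  h(-2) - 4·h(-1) + 6·h(0) - 4·h(1) + h(2) = 0.
Substituting the known values and solving for h(1):
  -4·h(1) = -42
  h(1) = 21/2.

21/2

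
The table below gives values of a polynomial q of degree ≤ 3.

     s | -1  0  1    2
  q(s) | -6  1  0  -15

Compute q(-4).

Write q(s) = as^3 + bs^2 + cs + d. Substituting each data point gives a linear system:
  -a + b - c + d = -6
  d = 1
  a + b + c + d = 0
  8a + 4b + 2c + d = -15
Solving the system yields a = -1, b = -4, c = 4, d = 1.
So q(s) = -s³ - 4s² + 4s + 1.
Then q(-4) = -15.

-15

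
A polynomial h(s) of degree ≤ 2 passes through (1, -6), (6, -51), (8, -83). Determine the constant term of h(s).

Write h(s) = as^2 + bs + c. Substituting each data point gives a linear system:
  a + b + c = -6
  36a + 6b + c = -51
  64a + 8b + c = -83
Solving the system yields a = -1, b = -2, c = -3.
So h(s) = -s^2 - 2s - 3.
The constant term is -3.

-3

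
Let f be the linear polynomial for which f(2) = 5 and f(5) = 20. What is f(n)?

f(n) = 5n - 5

Write f(n) = an + b. Substituting each data point gives a linear system:
  2a + b = 5
  5a + b = 20
Solving the system yields a = 5, b = -5.
So f(n) = 5n - 5.
Check: f(2) = 5. ✓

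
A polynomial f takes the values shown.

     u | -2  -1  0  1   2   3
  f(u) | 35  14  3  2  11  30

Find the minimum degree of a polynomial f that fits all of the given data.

2

Forward differences of the values at u = -2, -1, 0, 1, 2, 3:
  f  : 35  14  3  2  11  30
  Δ  : -21  -11  -1  9  19
  Δ^2: 10  10  10  10
  Δ^3: 0  0  0
  Δ^4: 0  0
  Δ^5: 0
The second differences are constant (10) and nonzero, while all higher differences vanish, so the minimal degree is 2.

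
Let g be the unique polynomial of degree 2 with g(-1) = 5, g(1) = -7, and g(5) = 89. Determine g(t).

Using the Lagrange interpolation formula with nodes -1, 1, 5:
  L_0(t) = (t - 1)(t - 5) / 12
  L_1(t) = (t + 1)(t - 5) / -8
  L_2(t) = (t + 1)(t - 1) / 24
Then g(t) = 5·L_0(t) - 7·L_1(t) + 89·L_2(t).
Expanding and collecting terms gives g(t) = 5t^2 - 6t - 6.
Check: g(-1) = 5. ✓

g(t) = 5t^2 - 6t - 6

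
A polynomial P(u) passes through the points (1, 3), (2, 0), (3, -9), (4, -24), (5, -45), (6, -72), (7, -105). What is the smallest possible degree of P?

2

Forward differences of the values at u = 1, 2, 3, 4, 5, 6, 7:
  P  : 3  0  -9  -24  -45  -72  -105
  Δ  : -3  -9  -15  -21  -27  -33
  Δ^2: -6  -6  -6  -6  -6
  Δ^3: 0  0  0  0
  Δ^4: 0  0  0
  Δ^5: 0  0
  Δ^6: 0
The second differences are constant (-6) and nonzero, while all higher differences vanish, so the minimal degree is 2.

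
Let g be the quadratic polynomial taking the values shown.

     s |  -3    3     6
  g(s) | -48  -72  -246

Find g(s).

Using the Lagrange interpolation formula with nodes -3, 3, 6:
  L_0(s) = (s - 3)(s - 6) / 54
  L_1(s) = (s + 3)(s - 6) / -18
  L_2(s) = (s + 3)(s - 3) / 27
Then g(s) = -48·L_0(s) - 72·L_1(s) - 246·L_2(s).
Expanding and collecting terms gives g(s) = -6s² - 4s - 6.
Check: g(-3) = -48. ✓

g(s) = -6s^2 - 4s - 6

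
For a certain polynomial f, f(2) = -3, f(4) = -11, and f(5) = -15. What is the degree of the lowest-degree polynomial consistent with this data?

1

Divided differences on the nodes 2, 4, 5:
  order 0: -3  -11  -15
  order 1: -4  -4
  order 2: 0
The order-1 divided differences are all -4 (nonzero) and every higher order vanishes, so the data lies on a polynomial of degree exactly 1.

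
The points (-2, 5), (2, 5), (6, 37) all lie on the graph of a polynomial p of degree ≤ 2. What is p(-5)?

26

Using the Lagrange interpolation formula with nodes -2, 2, 6:
  L_0(u) = (u - 2)(u - 6) / 32
  L_1(u) = (u + 2)(u - 6) / -16
  L_2(u) = (u + 2)(u - 2) / 32
Then p(u) = 5·L_0(u) + 5·L_1(u) + 37·L_2(u).
Expanding and collecting terms gives p(u) = u^2 + 1.
Evaluating at u = -5: p(-5) = 26.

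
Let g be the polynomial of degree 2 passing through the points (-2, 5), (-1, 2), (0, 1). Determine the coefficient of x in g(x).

Write g(x) = ax^2 + bx + c. Substituting each data point gives a linear system:
  4a - 2b + c = 5
  a - b + c = 2
  c = 1
Solving the system yields a = 1, b = 0, c = 1.
So g(x) = x² + 1.
The coefficient of x is 0.

0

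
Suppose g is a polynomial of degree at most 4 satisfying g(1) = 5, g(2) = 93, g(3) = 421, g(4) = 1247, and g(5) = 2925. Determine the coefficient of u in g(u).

Write g(u) = au^4 + bu^3 + cu^2 + du + e. Substituting each data point gives a linear system:
  a + b + c + d + e = 5
  16a + 8b + 4c + 2d + e = 93
  81a + 27b + 9c + 3d + e = 421
  256a + 64b + 16c + 4d + e = 1247
  625a + 125b + 25c + 5d + e = 2925
Solving the system yields a = 4, b = 3, c = 2, d = 1, e = -5.
So g(u) = 4u^4 + 3u^3 + 2u^2 + u - 5.
The coefficient of u is 1.

1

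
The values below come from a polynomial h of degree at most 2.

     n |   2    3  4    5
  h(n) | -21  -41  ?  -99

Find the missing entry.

The 3 known points determine the degree-2 polynomial uniquely.
Write h(n) = an^2 + bn + c. Substituting each data point gives a linear system:
  4a + 2b + c = -21
  9a + 3b + c = -41
  25a + 5b + c = -99
Solving the system yields a = -3, b = -5, c = 1.
So h(n) = -3n^2 - 5n + 1.
Then h(4) = -67.

-67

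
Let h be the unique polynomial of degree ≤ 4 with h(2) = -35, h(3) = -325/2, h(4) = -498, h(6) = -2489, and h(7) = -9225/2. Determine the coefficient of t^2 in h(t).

-3

Write h(t) = at^4 + bt^3 + ct^2 + dt + e. Substituting each data point gives a linear system:
  16a + 8b + 4c + 2d + e = -35
  81a + 27b + 9c + 3d + e = -325/2
  256a + 64b + 16c + 4d + e = -498
  1296a + 216b + 36c + 6d + e = -2489
  2401a + 343b + 49c + 7d + e = -9225/2
Solving the system yields a = -2, b = 1, c = -3, d = -3/2, e = 4.
So h(t) = -2t⁴ + t³ - 3t² - (3/2)t + 4.
The coefficient of t^2 is -3.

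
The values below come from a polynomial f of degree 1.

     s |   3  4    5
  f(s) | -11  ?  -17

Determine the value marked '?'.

-14

The 2 known points determine the degree-1 polynomial uniquely.
Write f(s) = as + b. Substituting each data point gives a linear system:
  3a + b = -11
  5a + b = -17
Solving the system yields a = -3, b = -2.
So f(s) = -3s - 2.
Then f(4) = -14.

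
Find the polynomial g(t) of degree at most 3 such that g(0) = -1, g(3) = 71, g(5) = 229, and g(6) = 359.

g(t) = t^3 + 3t^2 + 6t - 1

Write g(t) = at^3 + bt^2 + ct + d. Substituting each data point gives a linear system:
  d = -1
  27a + 9b + 3c + d = 71
  125a + 25b + 5c + d = 229
  216a + 36b + 6c + d = 359
Solving the system yields a = 1, b = 3, c = 6, d = -1.
So g(t) = t^3 + 3t^2 + 6t - 1.
Check: g(0) = -1. ✓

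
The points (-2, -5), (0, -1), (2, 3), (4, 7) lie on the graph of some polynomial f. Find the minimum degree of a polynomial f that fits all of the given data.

Forward differences of the values at n = -2, 0, 2, 4:
  f  : -5  -1  3  7
  Δ  : 4  4  4
  Δ^2: 0  0
  Δ^3: 0
The first differences are constant (4) and nonzero, while all higher differences vanish, so the minimal degree is 1.

1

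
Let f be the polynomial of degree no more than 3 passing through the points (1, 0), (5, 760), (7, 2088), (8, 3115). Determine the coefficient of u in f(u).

Write f(u) = au^3 + bu^2 + cu + d. Substituting each data point gives a linear system:
  a + b + c + d = 0
  125a + 25b + 5c + d = 760
  343a + 49b + 7c + d = 2088
  512a + 64b + 8c + d = 3115
Solving the system yields a = 6, b = 1, c = -2, d = -5.
So f(u) = 6u^3 + u^2 - 2u - 5.
The coefficient of u is -2.

-2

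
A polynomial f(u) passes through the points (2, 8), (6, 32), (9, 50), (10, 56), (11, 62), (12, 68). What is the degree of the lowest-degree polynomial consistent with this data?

Divided differences on the nodes 2, 6, 9, 10, 11, 12:
  order 0: 8  32  50  56  62  68
  order 1: 6  6  6  6  6
  order 2: 0  0  0  0
  order 3: 0  0  0
  order 4: 0  0
  order 5: 0
The order-1 divided differences are all 6 (nonzero) and every higher order vanishes, so the data lies on a polynomial of degree exactly 1.

1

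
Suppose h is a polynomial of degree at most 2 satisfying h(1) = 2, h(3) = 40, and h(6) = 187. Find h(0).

1

Write h(t) = at^2 + bt + c. Substituting each data point gives a linear system:
  a + b + c = 2
  9a + 3b + c = 40
  36a + 6b + c = 187
Solving the system yields a = 6, b = -5, c = 1.
So h(t) = 6t² - 5t + 1.
Then h(0) = 1.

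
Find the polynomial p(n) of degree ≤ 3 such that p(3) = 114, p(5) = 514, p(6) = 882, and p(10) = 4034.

p(n) = 4n^3 + 4n - 6

Write p(n) = an^3 + bn^2 + cn + d. Substituting each data point gives a linear system:
  27a + 9b + 3c + d = 114
  125a + 25b + 5c + d = 514
  216a + 36b + 6c + d = 882
  1000a + 100b + 10c + d = 4034
Solving the system yields a = 4, b = 0, c = 4, d = -6.
So p(n) = 4n^3 + 4n - 6.
Check: p(10) = 4034. ✓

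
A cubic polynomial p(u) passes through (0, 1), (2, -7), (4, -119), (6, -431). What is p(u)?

p(u) = -2u^3 - u^2 + 6u + 1

Using the Lagrange interpolation formula with nodes 0, 2, 4, 6:
  L_0(u) = (u - 2)(u - 4)(u - 6) / -48
  L_1(u) = u(u - 4)(u - 6) / 16
  L_2(u) = u(u - 2)(u - 6) / -16
  L_3(u) = u(u - 2)(u - 4) / 48
Then p(u) = 1·L_0(u) - 7·L_1(u) - 119·L_2(u) - 431·L_3(u).
Expanding and collecting terms gives p(u) = -2u³ - u² + 6u + 1.
Check: p(6) = -431. ✓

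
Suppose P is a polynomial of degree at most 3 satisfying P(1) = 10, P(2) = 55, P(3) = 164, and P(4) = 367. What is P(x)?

Write P(x) = ax^3 + bx^2 + cx + d. Substituting each data point gives a linear system:
  a + b + c + d = 10
  8a + 4b + 2c + d = 55
  27a + 9b + 3c + d = 164
  64a + 16b + 4c + d = 367
Solving the system yields a = 5, b = 2, c = 4, d = -1.
So P(x) = 5x^3 + 2x^2 + 4x - 1.
Check: P(3) = 164. ✓

P(x) = 5x^3 + 2x^2 + 4x - 1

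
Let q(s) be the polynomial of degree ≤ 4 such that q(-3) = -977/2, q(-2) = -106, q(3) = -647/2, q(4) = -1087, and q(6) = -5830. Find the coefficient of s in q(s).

Write q(s) = as^4 + bs^3 + cs^2 + ds + e. Substituting each data point gives a linear system:
  81a - 27b + 9c - 3d + e = -977/2
  16a - 8b + 4c - 2d + e = -106
  81a + 27b + 9c + 3d + e = -647/2
  256a + 64b + 16c + 4d + e = -1087
  1296a + 216b + 36c + 6d + e = -5830
Solving the system yields a = -5, b = 3, c = 0, d = 1/2, e = -1.
So q(s) = -5s^4 + 3s^3 + (1/2)s - 1.
The coefficient of s is 1/2.

1/2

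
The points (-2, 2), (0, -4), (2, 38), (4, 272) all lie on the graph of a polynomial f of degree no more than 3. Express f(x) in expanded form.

f(x) = 3x^3 + 6x^2 - 3x - 4

Using the Lagrange interpolation formula with nodes -2, 0, 2, 4:
  L_0(x) = x(x - 2)(x - 4) / -48
  L_1(x) = (x + 2)(x - 2)(x - 4) / 16
  L_2(x) = (x + 2)x(x - 4) / -16
  L_3(x) = (x + 2)x(x - 2) / 48
Then f(x) = 2·L_0(x) - 4·L_1(x) + 38·L_2(x) + 272·L_3(x).
Expanding and collecting terms gives f(x) = 3x³ + 6x² - 3x - 4.
Check: f(-2) = 2. ✓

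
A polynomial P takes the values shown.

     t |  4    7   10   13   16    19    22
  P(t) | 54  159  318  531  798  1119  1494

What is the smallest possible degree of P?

2

Forward differences of the values at t = 4, 7, 10, 13, 16, 19, 22:
  P  : 54  159  318  531  798  1119  1494
  Δ  : 105  159  213  267  321  375
  Δ^2: 54  54  54  54  54
  Δ^3: 0  0  0  0
  Δ^4: 0  0  0
  Δ^5: 0  0
  Δ^6: 0
The second differences are constant (54) and nonzero, while all higher differences vanish, so the minimal degree is 2.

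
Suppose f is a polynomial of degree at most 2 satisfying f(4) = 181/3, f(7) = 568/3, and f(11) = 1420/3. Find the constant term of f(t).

1/3

Write f(t) = at^2 + bt + c. Substituting each data point gives a linear system:
  16a + 4b + c = 181/3
  49a + 7b + c = 568/3
  121a + 11b + c = 1420/3
Solving the system yields a = 4, b = -1, c = 1/3.
So f(t) = 4t² - t + 1/3.
The constant term is 1/3.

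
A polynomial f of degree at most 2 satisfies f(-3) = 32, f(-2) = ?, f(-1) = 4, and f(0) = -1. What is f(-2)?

15

The 3 known points determine the degree-2 polynomial uniquely.
Write f(n) = an^2 + bn + c. Substituting each data point gives a linear system:
  9a - 3b + c = 32
  a - b + c = 4
  c = -1
Solving the system yields a = 3, b = -2, c = -1.
So f(n) = 3n^2 - 2n - 1.
Then f(-2) = 15.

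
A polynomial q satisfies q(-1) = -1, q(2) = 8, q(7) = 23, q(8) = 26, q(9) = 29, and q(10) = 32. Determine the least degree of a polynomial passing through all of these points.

1

Divided differences on the nodes -1, 2, 7, 8, 9, 10:
  order 0: -1  8  23  26  29  32
  order 1: 3  3  3  3  3
  order 2: 0  0  0  0
  order 3: 0  0  0
  order 4: 0  0
  order 5: 0
The order-1 divided differences are all 3 (nonzero) and every higher order vanishes, so the data lies on a polynomial of degree exactly 1.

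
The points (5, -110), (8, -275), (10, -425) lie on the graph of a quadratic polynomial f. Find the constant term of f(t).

Write f(t) = at^2 + bt + c. Substituting each data point gives a linear system:
  25a + 5b + c = -110
  64a + 8b + c = -275
  100a + 10b + c = -425
Solving the system yields a = -4, b = -3, c = 5.
So f(t) = -4t^2 - 3t + 5.
The constant term is 5.

5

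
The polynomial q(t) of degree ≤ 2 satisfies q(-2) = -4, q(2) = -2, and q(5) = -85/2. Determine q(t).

q(t) = -2t^2 + (1/2)t + 5

Write q(t) = at^2 + bt + c. Substituting each data point gives a linear system:
  4a - 2b + c = -4
  4a + 2b + c = -2
  25a + 5b + c = -85/2
Solving the system yields a = -2, b = 1/2, c = 5.
So q(t) = -2t^2 + (1/2)t + 5.
Check: q(5) = -85/2. ✓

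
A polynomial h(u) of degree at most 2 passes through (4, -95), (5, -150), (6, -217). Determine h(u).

Using the Lagrange interpolation formula with nodes 4, 5, 6:
  L_0(u) = (u - 5)(u - 6) / 2
  L_1(u) = (u - 4)(u - 6) / -1
  L_2(u) = (u - 4)(u - 5) / 2
Then h(u) = -95·L_0(u) - 150·L_1(u) - 217·L_2(u).
Expanding and collecting terms gives h(u) = -6u^2 - u + 5.
Check: h(5) = -150. ✓

h(u) = -6u^2 - u + 5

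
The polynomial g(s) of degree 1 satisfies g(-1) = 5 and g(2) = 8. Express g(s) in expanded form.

Write g(s) = as + b. Substituting each data point gives a linear system:
  -a + b = 5
  2a + b = 8
Solving the system yields a = 1, b = 6.
So g(s) = s + 6.
Check: g(2) = 8. ✓

g(s) = s + 6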